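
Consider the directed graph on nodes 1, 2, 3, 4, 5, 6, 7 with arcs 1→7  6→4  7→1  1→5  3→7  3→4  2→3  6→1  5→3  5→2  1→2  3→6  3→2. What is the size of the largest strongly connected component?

{1, 2, 3, 5, 6, 7} are all mutually reachable — one SCC of size 6.
{4} is an SCC by itself.
The largest has 6 vertices.

6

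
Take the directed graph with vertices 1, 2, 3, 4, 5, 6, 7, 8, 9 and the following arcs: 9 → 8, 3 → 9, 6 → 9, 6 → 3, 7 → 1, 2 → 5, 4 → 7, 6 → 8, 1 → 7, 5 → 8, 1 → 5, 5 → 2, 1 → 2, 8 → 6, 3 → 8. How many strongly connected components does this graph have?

{3, 6, 8, 9} are all mutually reachable — one SCC of size 4.
{2, 5} are all mutually reachable — one SCC of size 2.
{1, 7} are all mutually reachable — one SCC of size 2.
{4} is an SCC by itself.
That gives 4 strongly connected components.

4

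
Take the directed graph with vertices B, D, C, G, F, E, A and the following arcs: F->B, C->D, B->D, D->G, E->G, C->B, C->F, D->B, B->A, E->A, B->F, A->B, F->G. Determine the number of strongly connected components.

4

{A, B, D, F} are all mutually reachable — one SCC of size 4.
{G} is an SCC by itself.
{C} is an SCC by itself.
{E} is an SCC by itself.
That gives 4 strongly connected components.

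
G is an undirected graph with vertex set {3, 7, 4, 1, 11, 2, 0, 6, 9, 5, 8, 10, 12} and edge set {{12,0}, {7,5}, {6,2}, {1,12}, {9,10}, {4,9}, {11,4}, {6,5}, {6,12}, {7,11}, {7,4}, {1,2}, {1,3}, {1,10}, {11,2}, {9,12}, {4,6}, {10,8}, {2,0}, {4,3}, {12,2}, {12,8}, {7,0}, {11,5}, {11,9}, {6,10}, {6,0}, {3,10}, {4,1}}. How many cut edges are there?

The edges on the cycle 4-6-2-12-9-4 are not bridges since each lies on that cycle.
Every edge lies on some cycle, so there are no bridges.

0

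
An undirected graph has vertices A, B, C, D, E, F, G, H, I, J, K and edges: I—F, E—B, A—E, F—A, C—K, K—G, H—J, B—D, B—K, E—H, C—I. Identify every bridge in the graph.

The edges on the cycle C-I-F-A-E-B-K-C are not bridges since each lies on that cycle.
But removing G—K disconnects G from K; removing J—H disconnects J from H; removing D—B disconnects D from B; removing E—H disconnects E from H — these are bridges.

B-D, E-H, G-K, H-J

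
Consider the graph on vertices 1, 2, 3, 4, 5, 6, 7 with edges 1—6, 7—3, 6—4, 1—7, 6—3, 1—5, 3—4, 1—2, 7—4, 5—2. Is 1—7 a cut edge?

After removing 1—7, the path 1-6-3-7 still connects them, so the edge is not a bridge.

No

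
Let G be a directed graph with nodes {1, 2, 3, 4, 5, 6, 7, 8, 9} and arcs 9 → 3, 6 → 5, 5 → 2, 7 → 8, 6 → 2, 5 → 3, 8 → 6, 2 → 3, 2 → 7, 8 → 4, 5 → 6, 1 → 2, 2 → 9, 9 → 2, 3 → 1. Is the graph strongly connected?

There is no directed path from 4 to 8, so the graph is not strongly connected.

No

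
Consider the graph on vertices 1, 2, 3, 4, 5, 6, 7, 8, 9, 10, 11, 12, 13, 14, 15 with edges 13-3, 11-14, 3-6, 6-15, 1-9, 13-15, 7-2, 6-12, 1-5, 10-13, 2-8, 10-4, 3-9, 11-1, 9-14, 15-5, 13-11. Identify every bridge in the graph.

10-13, 10-4, 12-6, 2-7, 2-8

The edges on the cycle 13-3-6-15-5-1-11-13 are not bridges since each lies on that cycle.
But removing 10-13 disconnects 10 from 13; removing 10-4 disconnects 10 from 4; removing 2-8 disconnects 2 from 8; removing 7-2 disconnects 7 from 2 — these are bridges.
In total 5 edges are bridges.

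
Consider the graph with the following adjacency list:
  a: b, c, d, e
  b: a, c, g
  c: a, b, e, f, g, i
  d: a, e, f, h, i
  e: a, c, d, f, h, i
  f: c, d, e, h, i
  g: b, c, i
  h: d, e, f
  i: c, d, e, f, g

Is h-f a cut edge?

After removing h-f, the path h-e-f still connects them, so the edge is not a bridge.

No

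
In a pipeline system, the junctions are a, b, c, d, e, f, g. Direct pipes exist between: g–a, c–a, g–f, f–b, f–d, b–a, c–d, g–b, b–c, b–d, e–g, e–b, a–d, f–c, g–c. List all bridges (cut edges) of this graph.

none

The edges on the cycle b-c-d-b are not bridges since each lies on that cycle.
Every edge lies on some cycle, so there are no bridges.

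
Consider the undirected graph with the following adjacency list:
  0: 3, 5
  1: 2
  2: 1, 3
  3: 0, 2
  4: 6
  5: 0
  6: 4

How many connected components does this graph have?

Starting from 4 we can reach 4, 6. That is one component of size 2.
Starting from 0 we can reach 0, 1, 2, 3, 5. That is one component of size 5.
Total: 2 components.

2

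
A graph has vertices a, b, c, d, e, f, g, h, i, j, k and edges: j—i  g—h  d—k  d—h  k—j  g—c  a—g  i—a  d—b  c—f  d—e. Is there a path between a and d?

From a we can reach a, b, c, d, e, f, g, h, i, j, k, which includes d.

Yes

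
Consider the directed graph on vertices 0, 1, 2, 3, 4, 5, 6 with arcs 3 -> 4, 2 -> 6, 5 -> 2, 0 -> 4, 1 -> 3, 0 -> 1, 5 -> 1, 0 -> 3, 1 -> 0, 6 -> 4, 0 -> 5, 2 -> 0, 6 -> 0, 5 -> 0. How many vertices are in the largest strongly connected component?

{0, 1, 2, 5, 6} are all mutually reachable — one SCC of size 5.
{3} is an SCC by itself.
{4} is an SCC by itself.
The largest has 5 vertices.

5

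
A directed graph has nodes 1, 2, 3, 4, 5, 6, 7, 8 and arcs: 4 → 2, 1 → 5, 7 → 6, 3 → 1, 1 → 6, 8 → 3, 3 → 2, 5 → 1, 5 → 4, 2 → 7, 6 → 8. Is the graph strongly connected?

Yes

From 5 we can reach every vertex (1, 2, 3, 4, 5, 6, 7, 8), and every vertex can reach 5 (1, 2, 3, 4, 5, 6, 7, 8). So the whole graph is one strongly connected component.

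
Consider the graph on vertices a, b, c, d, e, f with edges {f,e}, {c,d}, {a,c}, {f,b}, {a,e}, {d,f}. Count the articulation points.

Removing f increases the component count from 1 to 2, so f is a cut vertex.
By contrast removing e leaves 1 component; it is not a cut vertex. No other vertex is a cut vertex either.

1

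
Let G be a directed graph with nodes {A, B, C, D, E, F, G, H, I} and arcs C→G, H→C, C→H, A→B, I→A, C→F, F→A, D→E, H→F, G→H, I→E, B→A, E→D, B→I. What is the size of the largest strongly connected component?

3

{C, G, H} are all mutually reachable — one SCC of size 3.
{A, B, I} are all mutually reachable — one SCC of size 3.
{D, E} are all mutually reachable — one SCC of size 2.
{F} is an SCC by itself.
The largest has 3 vertices.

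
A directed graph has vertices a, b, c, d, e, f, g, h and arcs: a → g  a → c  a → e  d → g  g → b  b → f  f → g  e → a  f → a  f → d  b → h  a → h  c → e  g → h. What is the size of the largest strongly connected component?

{a, b, c, d, e, f, g} are all mutually reachable — one SCC of size 7.
{h} is an SCC by itself.
The largest has 7 vertices.

7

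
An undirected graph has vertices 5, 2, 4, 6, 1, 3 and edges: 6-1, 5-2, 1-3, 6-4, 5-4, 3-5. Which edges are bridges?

2-5

The edges on the cycle 6-1-3-5-4-6 are not bridges since each lies on that cycle.
But removing 5-2 disconnects 5 from 2 — this is a bridge.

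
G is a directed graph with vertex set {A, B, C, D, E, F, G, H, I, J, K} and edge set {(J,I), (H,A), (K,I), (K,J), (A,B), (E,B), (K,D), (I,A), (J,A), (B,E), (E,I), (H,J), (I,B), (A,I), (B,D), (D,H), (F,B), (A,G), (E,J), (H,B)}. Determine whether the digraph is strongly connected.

No

There is no directed path from K to F, so the graph is not strongly connected.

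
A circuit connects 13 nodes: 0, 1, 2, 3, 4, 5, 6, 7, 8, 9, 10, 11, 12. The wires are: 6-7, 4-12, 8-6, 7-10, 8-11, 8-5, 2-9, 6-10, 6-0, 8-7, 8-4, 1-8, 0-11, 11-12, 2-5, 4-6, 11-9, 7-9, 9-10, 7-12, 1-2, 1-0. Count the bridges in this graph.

0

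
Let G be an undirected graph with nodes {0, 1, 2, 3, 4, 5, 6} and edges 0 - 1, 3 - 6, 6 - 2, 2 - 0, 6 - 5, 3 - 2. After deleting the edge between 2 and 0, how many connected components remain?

Before removal there are 2 components.
2 - 0 is a bridge — removing it separates 2's side from 0's side.
After removal: 3 components.

3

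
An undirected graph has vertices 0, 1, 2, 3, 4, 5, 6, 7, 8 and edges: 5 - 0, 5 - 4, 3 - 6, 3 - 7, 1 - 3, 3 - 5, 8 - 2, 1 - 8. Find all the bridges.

0-5, 1-3, 1-8, 2-8, 3-5, 3-6, 3-7, 4-5

removing 3 - 1 disconnects 3 from 1; removing 4 - 5 disconnects 4 from 5; removing 8 - 2 disconnects 8 from 2; removing 8 - 1 disconnects 8 from 1 — these are bridges.
In total 8 edges are bridges.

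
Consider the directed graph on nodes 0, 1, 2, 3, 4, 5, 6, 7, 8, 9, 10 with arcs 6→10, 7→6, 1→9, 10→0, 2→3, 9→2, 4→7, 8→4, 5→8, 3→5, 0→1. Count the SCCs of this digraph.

1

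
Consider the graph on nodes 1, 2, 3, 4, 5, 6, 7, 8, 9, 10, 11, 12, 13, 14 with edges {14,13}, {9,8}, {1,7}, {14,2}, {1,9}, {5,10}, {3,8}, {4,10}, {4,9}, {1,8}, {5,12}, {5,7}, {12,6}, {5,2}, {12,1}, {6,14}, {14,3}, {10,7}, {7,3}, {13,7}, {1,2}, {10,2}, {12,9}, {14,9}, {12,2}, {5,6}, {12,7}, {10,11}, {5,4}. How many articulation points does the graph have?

Removing 10 increases the component count from 1 to 2, so 10 is a cut vertex.
By contrast removing 2 leaves 1 component; it is not a cut vertex. No other vertex is a cut vertex either.

1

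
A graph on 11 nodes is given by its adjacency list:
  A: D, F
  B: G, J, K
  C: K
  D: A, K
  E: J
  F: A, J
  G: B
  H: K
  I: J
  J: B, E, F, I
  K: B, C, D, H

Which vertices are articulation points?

Removing B increases the component count from 1 to 2, so B is a cut vertex.
Removing J increases the component count from 1 to 3, so J is a cut vertex.
Removing K increases the component count from 1 to 3, so K is a cut vertex.
By contrast removing E leaves 1 component; it is not a cut vertex. No other vertex is a cut vertex either.

B, J, K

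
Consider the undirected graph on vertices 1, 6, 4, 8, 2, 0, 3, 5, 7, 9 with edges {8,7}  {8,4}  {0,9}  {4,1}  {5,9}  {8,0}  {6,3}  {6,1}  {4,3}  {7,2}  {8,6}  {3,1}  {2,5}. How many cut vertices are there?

Removing 8 increases the component count from 1 to 2, so 8 is a cut vertex.
By contrast removing 6 leaves 1 component; it is not a cut vertex. No other vertex is a cut vertex either.

1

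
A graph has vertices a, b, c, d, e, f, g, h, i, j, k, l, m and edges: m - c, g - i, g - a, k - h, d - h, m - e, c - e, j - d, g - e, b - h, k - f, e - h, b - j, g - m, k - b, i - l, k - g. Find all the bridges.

a-g, f-k, g-i, i-l

The edges on the cycle k-b-j-d-h-e-g-k are not bridges since each lies on that cycle.
But removing i - l disconnects i from l; removing i - g disconnects i from g; removing a - g disconnects a from g; removing f - k disconnects f from k — these are bridges.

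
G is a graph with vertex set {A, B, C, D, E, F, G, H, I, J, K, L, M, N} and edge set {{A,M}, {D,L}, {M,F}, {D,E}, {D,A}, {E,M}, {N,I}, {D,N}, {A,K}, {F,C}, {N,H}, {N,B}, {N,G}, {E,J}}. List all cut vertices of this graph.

Removing A increases the component count from 1 to 2, so A is a cut vertex.
Removing D increases the component count from 1 to 3, so D is a cut vertex.
Removing E increases the component count from 1 to 2, so E is a cut vertex.
Likewise F, M, N are cut vertices.
By contrast removing I leaves 1 component; it is not a cut vertex. No other vertex is a cut vertex either.

A, D, E, F, M, N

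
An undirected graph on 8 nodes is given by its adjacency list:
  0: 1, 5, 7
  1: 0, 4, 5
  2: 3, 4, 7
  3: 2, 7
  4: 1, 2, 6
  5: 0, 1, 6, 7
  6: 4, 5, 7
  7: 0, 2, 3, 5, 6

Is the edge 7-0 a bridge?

After removing 7-0, the path 7-5-0 still connects them, so the edge is not a bridge.

No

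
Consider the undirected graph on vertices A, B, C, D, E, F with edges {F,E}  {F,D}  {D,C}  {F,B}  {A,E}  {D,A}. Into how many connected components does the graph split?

1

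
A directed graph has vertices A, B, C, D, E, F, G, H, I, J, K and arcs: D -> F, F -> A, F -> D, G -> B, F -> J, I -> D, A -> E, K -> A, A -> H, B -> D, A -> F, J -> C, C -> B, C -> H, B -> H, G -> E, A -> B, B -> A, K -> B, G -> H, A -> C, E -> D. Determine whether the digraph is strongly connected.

There is no directed path from E to I, so the graph is not strongly connected.

No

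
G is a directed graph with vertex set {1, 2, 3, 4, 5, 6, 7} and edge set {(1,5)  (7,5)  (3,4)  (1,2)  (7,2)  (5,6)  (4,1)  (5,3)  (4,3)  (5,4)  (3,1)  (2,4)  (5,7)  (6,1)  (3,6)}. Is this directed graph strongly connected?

From 7 we can reach every vertex (1, 2, 3, 4, 5, 6, 7), and every vertex can reach 7 (1, 2, 3, 4, 5, 6, 7). So the whole graph is one strongly connected component.

Yes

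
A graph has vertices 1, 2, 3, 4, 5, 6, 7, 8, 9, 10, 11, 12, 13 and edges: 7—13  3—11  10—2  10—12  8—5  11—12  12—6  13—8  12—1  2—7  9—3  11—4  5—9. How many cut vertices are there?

Removing 11 increases the component count from 1 to 2, so 11 is a cut vertex.
Removing 12 increases the component count from 1 to 3, so 12 is a cut vertex.
By contrast removing 13 leaves 1 component; it is not a cut vertex. No other vertex is a cut vertex either.

2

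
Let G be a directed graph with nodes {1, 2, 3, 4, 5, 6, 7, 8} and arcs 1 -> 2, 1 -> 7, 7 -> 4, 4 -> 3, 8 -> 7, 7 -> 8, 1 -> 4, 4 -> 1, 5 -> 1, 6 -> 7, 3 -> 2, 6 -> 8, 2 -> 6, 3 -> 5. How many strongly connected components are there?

1

{1, 2, 3, 4, 5, 6, 7, 8} are all mutually reachable — one SCC of size 8.
That gives 1 strongly connected component.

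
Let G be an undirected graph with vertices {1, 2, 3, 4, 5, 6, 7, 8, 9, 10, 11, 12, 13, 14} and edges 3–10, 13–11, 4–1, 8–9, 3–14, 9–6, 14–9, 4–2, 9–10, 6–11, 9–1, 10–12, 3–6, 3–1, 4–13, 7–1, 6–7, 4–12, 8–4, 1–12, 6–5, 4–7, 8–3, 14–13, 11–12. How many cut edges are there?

The edges on the cycle 4-7-1-4 are not bridges since each lies on that cycle.
But removing 6–5 disconnects 6 from 5; removing 4–2 disconnects 4 from 2 — these are bridges.
That makes 2 bridges.

2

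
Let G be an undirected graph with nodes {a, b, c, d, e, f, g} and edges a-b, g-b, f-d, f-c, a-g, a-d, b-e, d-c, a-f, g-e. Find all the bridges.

The edges on the cycle a-g-e-b-a are not bridges since each lies on that cycle.
Every edge lies on some cycle, so there are no bridges.

none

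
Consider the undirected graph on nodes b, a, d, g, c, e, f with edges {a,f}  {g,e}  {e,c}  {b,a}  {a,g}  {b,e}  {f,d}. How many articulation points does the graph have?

Removing a increases the component count from 1 to 2, so a is a cut vertex.
Removing e increases the component count from 1 to 2, so e is a cut vertex.
Removing f increases the component count from 1 to 2, so f is a cut vertex.
By contrast removing g leaves 1 component; it is not a cut vertex. No other vertex is a cut vertex either.

3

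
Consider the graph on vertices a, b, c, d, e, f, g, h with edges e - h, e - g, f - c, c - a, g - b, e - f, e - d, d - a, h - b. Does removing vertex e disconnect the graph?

Deleting e raises the number of components from 1 to 2, so e is a cut vertex.

Yes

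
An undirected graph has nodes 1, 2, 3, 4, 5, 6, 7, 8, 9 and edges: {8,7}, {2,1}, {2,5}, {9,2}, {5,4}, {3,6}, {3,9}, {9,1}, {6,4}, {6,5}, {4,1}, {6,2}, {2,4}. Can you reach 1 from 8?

No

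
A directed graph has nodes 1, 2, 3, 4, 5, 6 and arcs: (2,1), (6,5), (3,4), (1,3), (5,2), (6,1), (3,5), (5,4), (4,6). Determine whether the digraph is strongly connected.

From 6 we can reach every vertex (1, 2, 3, 4, 5, 6), and every vertex can reach 6 (1, 2, 3, 4, 5, 6). So the whole graph is one strongly connected component.

Yes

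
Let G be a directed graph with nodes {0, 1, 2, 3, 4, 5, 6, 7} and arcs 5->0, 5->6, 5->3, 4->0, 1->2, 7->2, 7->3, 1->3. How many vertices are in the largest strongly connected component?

{7} is an SCC by itself.
{0} is an SCC by itself.
{5} is an SCC by itself.
{6} is an SCC by itself.
{4} is an SCC by itself.
(and 3 more singleton SCCs)
The largest has 1 vertex.

1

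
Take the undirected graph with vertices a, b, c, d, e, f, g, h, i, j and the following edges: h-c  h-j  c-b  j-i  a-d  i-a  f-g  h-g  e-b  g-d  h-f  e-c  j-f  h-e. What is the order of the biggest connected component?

10

Starting from a we can reach a, b, c, d, e, f, g, h, i, j. That is one component of size 10.
The largest has 10 vertices.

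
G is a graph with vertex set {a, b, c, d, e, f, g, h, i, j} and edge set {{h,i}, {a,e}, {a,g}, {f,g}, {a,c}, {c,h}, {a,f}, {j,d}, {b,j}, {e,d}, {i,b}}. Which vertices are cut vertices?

a

Removing a increases the component count from 1 to 2, so a is a cut vertex.
By contrast removing h leaves 1 component; it is not a cut vertex. No other vertex is a cut vertex either.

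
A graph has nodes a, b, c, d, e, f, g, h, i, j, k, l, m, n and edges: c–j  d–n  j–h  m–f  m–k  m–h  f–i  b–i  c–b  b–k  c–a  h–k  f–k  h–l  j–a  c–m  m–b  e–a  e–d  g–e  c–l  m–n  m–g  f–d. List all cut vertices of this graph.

none

Removing k, for instance, still leaves 1 component. No single vertex removal increases the component count — the graph has no articulation points.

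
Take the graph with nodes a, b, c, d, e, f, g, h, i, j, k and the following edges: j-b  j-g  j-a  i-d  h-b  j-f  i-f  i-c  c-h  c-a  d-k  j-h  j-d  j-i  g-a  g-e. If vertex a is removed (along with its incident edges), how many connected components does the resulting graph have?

With a gone, the remaining components are: {b, c, d, e, f, g, h, i, j, k}.
That is 1 component.

1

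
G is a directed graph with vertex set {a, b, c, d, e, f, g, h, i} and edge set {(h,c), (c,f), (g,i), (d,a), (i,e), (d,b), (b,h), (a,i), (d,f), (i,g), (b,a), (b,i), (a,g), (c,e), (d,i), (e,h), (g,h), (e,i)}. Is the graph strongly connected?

There is no directed path from c to a, so the graph is not strongly connected.

No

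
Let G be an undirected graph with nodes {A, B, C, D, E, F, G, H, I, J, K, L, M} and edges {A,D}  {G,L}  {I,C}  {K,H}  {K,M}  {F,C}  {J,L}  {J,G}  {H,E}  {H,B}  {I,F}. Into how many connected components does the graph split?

4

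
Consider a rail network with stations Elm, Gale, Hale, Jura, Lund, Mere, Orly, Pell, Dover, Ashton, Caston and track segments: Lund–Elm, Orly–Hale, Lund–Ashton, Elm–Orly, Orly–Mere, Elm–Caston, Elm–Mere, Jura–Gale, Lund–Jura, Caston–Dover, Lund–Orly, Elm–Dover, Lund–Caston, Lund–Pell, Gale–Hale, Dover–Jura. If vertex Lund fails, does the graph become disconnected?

Deleting Lund raises the number of components from 1 to 3, so Lund is a cut vertex.

Yes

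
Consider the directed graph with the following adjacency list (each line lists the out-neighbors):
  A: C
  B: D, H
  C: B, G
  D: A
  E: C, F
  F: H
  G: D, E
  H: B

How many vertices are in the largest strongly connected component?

8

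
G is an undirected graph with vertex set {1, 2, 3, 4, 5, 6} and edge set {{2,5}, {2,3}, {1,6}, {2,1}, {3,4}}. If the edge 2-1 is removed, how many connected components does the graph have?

2

Before removal there is 1 component.
2-1 is a bridge — removing it separates 2's side from 1's side.
After removal: 2 components.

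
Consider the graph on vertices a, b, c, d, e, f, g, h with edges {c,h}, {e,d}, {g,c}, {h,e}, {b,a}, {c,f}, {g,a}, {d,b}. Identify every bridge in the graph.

c-f

The edges on the cycle g-c-h-e-d-b-a-g are not bridges since each lies on that cycle.
But removing c-f disconnects c from f — this is a bridge.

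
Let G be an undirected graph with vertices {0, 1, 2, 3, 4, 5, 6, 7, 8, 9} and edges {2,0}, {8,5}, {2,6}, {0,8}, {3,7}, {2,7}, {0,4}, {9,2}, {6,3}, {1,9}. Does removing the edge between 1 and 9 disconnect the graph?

Removing 1 - 9 leaves no path between 1 and 9: the component count goes from 1 to 2. So it is a bridge.

Yes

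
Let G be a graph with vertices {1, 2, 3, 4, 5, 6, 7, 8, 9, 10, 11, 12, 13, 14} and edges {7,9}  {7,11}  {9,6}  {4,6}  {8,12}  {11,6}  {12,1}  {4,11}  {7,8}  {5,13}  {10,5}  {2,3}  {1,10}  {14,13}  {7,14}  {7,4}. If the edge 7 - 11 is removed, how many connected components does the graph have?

7 and 11 are still connected via 7-4-11, so the component count stays at 2.

2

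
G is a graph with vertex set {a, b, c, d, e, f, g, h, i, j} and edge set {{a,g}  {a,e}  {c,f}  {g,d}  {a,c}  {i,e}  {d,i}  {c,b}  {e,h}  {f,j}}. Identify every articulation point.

a, c, e, f

Removing a increases the component count from 1 to 2, so a is a cut vertex.
Removing c increases the component count from 1 to 3, so c is a cut vertex.
Removing e increases the component count from 1 to 2, so e is a cut vertex.
Likewise f is a cut vertex.
By contrast removing g leaves 1 component; it is not a cut vertex. No other vertex is a cut vertex either.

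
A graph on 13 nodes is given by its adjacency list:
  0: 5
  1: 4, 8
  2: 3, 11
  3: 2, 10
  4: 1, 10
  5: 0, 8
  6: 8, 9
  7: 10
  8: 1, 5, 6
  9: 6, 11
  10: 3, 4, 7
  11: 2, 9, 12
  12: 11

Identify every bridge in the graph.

0-5, 10-7, 11-12, 5-8

The edges on the cycle 2-11-9-6-8-1-4-10-3-2 are not bridges since each lies on that cycle.
But removing 5-8 disconnects 5 from 8; removing 11-12 disconnects 11 from 12; removing 5-0 disconnects 5 from 0; removing 7-10 disconnects 7 from 10 — these are bridges.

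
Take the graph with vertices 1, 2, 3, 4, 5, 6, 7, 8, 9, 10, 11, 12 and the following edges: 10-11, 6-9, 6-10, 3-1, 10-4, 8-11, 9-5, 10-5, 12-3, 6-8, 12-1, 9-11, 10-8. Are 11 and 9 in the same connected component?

Yes

From 11 we can reach 4, 5, 6, 8, 9, 10, 11, which includes 9.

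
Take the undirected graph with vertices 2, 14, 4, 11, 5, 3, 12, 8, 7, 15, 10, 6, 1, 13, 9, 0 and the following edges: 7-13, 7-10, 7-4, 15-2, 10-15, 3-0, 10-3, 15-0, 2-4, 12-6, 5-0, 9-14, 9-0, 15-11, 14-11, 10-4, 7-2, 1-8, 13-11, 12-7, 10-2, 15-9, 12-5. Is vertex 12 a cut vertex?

Yes

Deleting 12 raises the number of components from 2 to 3, so 12 is a cut vertex.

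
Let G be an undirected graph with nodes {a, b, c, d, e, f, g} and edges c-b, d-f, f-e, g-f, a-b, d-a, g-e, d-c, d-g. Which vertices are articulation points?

Removing d increases the component count from 1 to 2, so d is a cut vertex.
By contrast removing b leaves 1 component; it is not a cut vertex. No other vertex is a cut vertex either.

d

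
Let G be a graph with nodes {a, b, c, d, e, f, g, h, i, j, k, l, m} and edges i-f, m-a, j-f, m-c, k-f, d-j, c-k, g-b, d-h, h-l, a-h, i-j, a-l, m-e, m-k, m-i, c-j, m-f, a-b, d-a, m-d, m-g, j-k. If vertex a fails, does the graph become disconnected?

Deleting a leaves 1 component (was 1) (its neighbors b, d, h, l, m remain connected to each other), so a is not a cut vertex.

No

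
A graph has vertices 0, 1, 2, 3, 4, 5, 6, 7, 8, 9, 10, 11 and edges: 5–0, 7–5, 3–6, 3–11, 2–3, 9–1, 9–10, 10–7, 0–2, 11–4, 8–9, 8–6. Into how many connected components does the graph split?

1

Starting from 0 we can reach 0, 1, 2, 3, 4, 5, 6, 7, 8, 9, 10, 11. That is one component of size 12.
Total: 1 component.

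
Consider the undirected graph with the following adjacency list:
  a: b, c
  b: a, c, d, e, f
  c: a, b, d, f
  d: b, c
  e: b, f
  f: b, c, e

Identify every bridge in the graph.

The edges on the cycle c-a-b-c are not bridges since each lies on that cycle.
Every edge lies on some cycle, so there are no bridges.

none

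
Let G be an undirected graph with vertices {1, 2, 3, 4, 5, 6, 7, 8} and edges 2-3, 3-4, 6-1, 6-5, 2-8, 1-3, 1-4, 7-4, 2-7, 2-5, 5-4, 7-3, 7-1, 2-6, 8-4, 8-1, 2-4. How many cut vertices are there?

0

Removing 4, for instance, still leaves 1 component. No single vertex removal increases the component count — the graph has no articulation points.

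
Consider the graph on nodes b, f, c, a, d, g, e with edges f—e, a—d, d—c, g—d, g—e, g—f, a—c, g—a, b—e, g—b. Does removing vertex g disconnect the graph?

Deleting g raises the number of components from 1 to 2, so g is a cut vertex.

Yes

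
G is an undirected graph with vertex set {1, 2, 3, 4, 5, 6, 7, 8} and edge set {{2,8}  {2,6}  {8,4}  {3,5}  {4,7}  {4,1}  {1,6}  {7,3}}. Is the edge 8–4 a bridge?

No

After removing 8–4, the path 8-2-6-1-4 still connects them, so the edge is not a bridge.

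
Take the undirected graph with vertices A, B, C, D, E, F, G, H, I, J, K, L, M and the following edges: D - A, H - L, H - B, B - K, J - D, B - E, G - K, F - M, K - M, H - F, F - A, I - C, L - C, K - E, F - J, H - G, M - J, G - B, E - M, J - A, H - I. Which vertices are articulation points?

H

Removing H increases the component count from 1 to 2, so H is a cut vertex.
By contrast removing E leaves 1 component; it is not a cut vertex. No other vertex is a cut vertex either.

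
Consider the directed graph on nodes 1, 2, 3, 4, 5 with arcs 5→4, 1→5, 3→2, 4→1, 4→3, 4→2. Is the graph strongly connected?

There is no directed path from 3 to 4, so the graph is not strongly connected.

No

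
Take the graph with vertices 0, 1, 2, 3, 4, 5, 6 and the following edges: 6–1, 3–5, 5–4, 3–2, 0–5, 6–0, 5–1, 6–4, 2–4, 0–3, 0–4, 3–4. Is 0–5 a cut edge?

After removing 0–5, the path 0-3-5 still connects them, so the edge is not a bridge.

No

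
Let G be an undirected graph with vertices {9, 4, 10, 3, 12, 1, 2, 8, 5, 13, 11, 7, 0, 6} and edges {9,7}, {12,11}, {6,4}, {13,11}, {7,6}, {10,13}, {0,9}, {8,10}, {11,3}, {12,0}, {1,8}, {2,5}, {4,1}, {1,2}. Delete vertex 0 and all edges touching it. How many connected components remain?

With 0 gone, the remaining components are: {1, 2, 3, 4, 5, 6, 7, 8, 9, 10, 11, 12, 13}.
That is 1 component.

1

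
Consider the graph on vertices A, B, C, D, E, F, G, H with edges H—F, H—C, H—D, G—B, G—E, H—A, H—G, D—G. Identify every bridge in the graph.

The edges on the cycle H-D-G-H are not bridges since each lies on that cycle.
But removing G—B disconnects G from B; removing H—C disconnects H from C; removing G—E disconnects G from E; removing H—A disconnects H from A — these are bridges.
In total 5 edges are bridges.

A-H, B-G, C-H, E-G, F-H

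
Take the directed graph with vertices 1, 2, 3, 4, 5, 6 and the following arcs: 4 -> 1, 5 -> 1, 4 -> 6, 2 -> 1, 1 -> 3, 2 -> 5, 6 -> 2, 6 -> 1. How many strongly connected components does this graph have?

6

{6} is an SCC by itself.
{4} is an SCC by itself.
{3} is an SCC by itself.
{1} is an SCC by itself.
{2} is an SCC by itself.
(and 1 more singleton SCC)
That gives 6 strongly connected components.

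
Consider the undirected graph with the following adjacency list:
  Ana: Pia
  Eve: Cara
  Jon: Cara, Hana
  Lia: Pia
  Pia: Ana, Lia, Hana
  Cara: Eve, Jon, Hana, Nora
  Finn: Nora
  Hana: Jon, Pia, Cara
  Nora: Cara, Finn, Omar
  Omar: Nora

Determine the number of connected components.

Starting from Ana we can reach Ana, Eve, Jon, Lia, Pia, Cara, Finn, Hana, Nora, Omar. That is one component of size 10.
Total: 1 component.

1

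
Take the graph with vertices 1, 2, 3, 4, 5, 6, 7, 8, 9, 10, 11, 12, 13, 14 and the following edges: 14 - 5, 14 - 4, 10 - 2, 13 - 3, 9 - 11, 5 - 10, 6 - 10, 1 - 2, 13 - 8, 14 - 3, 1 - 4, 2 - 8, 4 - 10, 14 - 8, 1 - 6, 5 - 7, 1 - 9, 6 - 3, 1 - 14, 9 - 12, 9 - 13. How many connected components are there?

1

Starting from 1 we can reach 1, 2, 3, 4, 5, 6, 7, 8, 9, 10, 11, 12, 13, 14. That is one component of size 14.
Total: 1 component.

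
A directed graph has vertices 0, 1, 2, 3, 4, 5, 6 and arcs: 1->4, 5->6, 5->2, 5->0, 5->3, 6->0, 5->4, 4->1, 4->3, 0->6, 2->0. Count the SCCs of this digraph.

{0, 6} are all mutually reachable — one SCC of size 2.
{1, 4} are all mutually reachable — one SCC of size 2.
{3} is an SCC by itself.
{2} is an SCC by itself.
{5} is an SCC by itself.
That gives 5 strongly connected components.

5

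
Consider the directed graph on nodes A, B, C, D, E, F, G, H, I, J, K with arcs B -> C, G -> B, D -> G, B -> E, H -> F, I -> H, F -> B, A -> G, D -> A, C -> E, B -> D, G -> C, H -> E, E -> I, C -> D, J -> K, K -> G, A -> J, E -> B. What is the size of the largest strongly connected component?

11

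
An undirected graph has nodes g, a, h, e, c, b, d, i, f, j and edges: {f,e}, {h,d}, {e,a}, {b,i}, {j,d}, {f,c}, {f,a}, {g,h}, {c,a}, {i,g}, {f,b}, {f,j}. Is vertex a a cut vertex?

Deleting a leaves 1 component (was 1) (its neighbors c, e, f remain connected to each other), so a is not a cut vertex.

No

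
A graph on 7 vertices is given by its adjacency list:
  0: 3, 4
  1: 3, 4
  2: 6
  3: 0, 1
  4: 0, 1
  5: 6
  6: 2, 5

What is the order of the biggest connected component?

Starting from 2 we can reach 2, 5, 6. That is one component of size 3.
Starting from 0 we can reach 0, 1, 3, 4. That is one component of size 4.
The largest has 4 vertices.

4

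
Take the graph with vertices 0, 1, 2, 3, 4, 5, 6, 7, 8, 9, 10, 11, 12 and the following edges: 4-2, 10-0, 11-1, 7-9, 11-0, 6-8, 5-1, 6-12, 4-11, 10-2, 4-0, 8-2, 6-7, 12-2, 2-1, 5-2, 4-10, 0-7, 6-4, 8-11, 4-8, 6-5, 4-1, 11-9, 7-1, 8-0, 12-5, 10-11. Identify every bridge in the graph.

none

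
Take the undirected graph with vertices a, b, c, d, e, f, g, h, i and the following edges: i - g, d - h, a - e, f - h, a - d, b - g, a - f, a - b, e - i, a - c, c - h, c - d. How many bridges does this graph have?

The edges on the cycle a-e-i-g-b-a are not bridges since each lies on that cycle.
Every edge lies on some cycle, so there are no bridges.

0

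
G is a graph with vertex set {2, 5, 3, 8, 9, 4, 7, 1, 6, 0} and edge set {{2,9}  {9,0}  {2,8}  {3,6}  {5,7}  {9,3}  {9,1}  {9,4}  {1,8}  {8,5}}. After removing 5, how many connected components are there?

With 5 gone, the remaining components are: {7}; {0, 1, 2, 3, 4, 6, 8, 9}.
That is 2 components.

2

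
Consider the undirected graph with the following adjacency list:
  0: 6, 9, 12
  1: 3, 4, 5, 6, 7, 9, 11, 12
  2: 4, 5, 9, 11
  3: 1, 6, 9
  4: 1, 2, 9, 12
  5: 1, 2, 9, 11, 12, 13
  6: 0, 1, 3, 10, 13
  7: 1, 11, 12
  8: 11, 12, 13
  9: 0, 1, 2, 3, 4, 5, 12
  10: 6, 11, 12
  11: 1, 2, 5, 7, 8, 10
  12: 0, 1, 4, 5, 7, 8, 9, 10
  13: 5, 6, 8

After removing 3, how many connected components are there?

With 3 gone, the remaining components are: {0, 1, 2, 4, 5, 6, 7, 8, 9, 10, 11, 12, 13}.
That is 1 component.

1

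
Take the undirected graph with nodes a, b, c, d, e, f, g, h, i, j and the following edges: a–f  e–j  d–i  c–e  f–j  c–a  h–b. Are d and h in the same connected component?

The component containing d is {d, i}, and h is not in it.

No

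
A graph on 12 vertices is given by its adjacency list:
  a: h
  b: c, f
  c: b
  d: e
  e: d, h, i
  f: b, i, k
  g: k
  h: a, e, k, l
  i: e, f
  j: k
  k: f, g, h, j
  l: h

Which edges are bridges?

a-h, b-c, b-f, d-e, g-k, h-l, j-k

The edges on the cycle e-h-k-f-i-e are not bridges since each lies on that cycle.
But removing h-a disconnects h from a; removing f-b disconnects f from b; removing c-b disconnects c from b; removing k-j disconnects k from j — these are bridges.
In total 7 edges are bridges.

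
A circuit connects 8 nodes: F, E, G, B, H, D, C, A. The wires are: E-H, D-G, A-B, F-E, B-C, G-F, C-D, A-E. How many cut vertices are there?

Removing E increases the component count from 1 to 2, so E is a cut vertex.
By contrast removing C leaves 1 component; it is not a cut vertex. No other vertex is a cut vertex either.

1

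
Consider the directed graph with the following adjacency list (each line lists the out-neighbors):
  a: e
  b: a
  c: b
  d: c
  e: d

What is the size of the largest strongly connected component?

5

{a, b, c, d, e} are all mutually reachable — one SCC of size 5.
The largest has 5 vertices.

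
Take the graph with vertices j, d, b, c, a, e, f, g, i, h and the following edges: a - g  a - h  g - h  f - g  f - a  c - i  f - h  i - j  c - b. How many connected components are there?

4

d is isolated — a component by itself.
e is isolated — a component by itself.
Starting from b we can reach b, c, i, j. That is one component of size 4.
Starting from a we can reach a, f, g, h. That is one component of size 4.
Total: 4 components.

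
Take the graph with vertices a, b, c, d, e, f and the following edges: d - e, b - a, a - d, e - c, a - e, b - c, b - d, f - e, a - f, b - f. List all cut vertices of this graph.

Removing a, for instance, still leaves 1 component. No single vertex removal increases the component count — the graph has no articulation points.

none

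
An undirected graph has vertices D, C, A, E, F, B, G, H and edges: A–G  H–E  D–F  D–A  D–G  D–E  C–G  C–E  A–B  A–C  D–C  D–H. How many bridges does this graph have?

2

The edges on the cycle D-H-E-C-D are not bridges since each lies on that cycle.
But removing F–D disconnects F from D; removing A–B disconnects A from B — these are bridges.
That makes 2 bridges.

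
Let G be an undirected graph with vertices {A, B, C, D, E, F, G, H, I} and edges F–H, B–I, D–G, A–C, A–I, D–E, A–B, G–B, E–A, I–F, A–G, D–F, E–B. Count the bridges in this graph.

2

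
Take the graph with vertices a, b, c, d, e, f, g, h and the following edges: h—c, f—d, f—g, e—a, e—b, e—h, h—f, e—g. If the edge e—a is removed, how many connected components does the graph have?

2

Before removal there is 1 component.
e—a is a bridge — removing it separates e's side from a's side.
After removal: 2 components.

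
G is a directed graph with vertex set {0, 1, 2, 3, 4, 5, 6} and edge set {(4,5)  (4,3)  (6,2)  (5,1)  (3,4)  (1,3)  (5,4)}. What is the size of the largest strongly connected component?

4

{1, 3, 4, 5} are all mutually reachable — one SCC of size 4.
{2} is an SCC by itself.
{0} is an SCC by itself.
{6} is an SCC by itself.
The largest has 4 vertices.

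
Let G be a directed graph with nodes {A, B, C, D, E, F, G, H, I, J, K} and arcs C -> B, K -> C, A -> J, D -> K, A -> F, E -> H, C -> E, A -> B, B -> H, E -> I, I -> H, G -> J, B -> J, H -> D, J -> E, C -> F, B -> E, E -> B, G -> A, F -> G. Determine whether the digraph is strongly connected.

Yes

From K we can reach every vertex (A, B, C, D, E, F, G, H, I, J, K), and every vertex can reach K (A, B, C, D, E, F, G, H, I, J, K). So the whole graph is one strongly connected component.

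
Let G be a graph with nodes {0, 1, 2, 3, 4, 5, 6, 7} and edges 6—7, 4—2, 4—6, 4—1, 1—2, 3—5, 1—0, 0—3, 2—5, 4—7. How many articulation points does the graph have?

Removing 4 increases the component count from 1 to 2, so 4 is a cut vertex.
By contrast removing 0 leaves 1 component; it is not a cut vertex. No other vertex is a cut vertex either.

1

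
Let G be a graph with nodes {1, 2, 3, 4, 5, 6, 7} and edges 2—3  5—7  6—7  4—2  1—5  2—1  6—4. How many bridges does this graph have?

The edges on the cycle 6-4-2-1-5-7-6 are not bridges since each lies on that cycle.
But removing 2—3 disconnects 2 from 3 — this is a bridge.

1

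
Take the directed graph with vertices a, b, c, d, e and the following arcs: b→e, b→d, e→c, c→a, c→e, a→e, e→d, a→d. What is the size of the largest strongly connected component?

{a, c, e} are all mutually reachable — one SCC of size 3.
{d} is an SCC by itself.
{b} is an SCC by itself.
The largest has 3 vertices.

3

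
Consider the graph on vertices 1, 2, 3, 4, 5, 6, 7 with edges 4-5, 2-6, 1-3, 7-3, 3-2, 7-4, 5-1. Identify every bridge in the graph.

2-3, 2-6

The edges on the cycle 7-4-5-1-3-7 are not bridges since each lies on that cycle.
But removing 3-2 disconnects 3 from 2; removing 2-6 disconnects 2 from 6 — these are bridges.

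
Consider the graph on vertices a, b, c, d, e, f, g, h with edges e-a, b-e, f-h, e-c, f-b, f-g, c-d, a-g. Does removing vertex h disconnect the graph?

No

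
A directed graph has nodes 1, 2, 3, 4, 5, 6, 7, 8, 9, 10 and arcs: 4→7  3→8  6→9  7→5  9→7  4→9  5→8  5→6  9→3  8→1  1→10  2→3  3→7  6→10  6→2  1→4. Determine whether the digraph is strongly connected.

There is no directed path from 10 to 8, so the graph is not strongly connected.

No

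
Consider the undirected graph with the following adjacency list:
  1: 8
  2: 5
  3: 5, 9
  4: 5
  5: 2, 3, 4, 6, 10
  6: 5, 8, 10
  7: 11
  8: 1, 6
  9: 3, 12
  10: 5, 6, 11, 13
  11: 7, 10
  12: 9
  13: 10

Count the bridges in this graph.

The edges on the cycle 6-5-10-6 are not bridges since each lies on that cycle.
But removing 8-1 disconnects 8 from 1; removing 5-4 disconnects 5 from 4; removing 10-11 disconnects 10 from 11; removing 6-8 disconnects 6 from 8 — these are bridges.
In total 10 edges are bridges.

10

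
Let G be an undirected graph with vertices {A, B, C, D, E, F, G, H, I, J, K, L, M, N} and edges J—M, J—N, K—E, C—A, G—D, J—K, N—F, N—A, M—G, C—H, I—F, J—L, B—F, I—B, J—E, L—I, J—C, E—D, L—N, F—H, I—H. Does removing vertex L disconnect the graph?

Deleting L leaves 1 component (was 1) (its neighbors I, J, N remain connected to each other), so L is not a cut vertex.

No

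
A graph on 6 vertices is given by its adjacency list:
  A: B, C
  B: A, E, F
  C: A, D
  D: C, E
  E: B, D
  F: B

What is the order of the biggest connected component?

6

Starting from A we can reach A, B, C, D, E, F. That is one component of size 6.
The largest has 6 vertices.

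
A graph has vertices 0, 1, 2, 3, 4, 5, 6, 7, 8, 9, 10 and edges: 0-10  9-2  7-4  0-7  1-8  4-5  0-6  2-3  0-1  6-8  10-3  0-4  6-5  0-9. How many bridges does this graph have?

The edges on the cycle 0-9-2-3-10-0 are not bridges since each lies on that cycle.
Every edge lies on some cycle, so there are no bridges.

0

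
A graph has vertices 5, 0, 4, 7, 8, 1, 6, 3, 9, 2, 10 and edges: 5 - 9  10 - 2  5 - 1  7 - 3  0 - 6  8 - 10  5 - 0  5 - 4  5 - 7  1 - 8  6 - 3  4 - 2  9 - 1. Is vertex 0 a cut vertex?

No

Deleting 0 leaves 1 component (was 1) (its neighbors 5, 6 remain connected to each other), so 0 is not a cut vertex.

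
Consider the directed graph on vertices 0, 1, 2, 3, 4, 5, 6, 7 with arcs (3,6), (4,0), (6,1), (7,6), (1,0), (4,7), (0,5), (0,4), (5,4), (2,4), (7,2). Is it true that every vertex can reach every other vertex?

No

There is no directed path from 5 to 3, so the graph is not strongly connected.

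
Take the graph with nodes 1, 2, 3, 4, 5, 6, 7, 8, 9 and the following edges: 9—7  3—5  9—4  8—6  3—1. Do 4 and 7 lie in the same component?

Yes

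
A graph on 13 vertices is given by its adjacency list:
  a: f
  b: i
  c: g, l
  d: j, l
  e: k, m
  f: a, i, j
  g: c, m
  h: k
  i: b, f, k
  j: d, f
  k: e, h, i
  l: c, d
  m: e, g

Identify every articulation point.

f, i, k

Removing f increases the component count from 1 to 2, so f is a cut vertex.
Removing i increases the component count from 1 to 2, so i is a cut vertex.
Removing k increases the component count from 1 to 2, so k is a cut vertex.
By contrast removing c leaves 1 component; it is not a cut vertex. No other vertex is a cut vertex either.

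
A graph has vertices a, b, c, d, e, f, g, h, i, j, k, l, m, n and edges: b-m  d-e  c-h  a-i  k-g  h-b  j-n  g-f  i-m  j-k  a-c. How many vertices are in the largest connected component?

6

l is isolated — a component by itself.
Starting from d we can reach d, e. That is one component of size 2.
Starting from f we can reach f, g, j, k, n. That is one component of size 5.
Starting from a we can reach a, b, c, h, i, m. That is one component of size 6.
The largest has 6 vertices.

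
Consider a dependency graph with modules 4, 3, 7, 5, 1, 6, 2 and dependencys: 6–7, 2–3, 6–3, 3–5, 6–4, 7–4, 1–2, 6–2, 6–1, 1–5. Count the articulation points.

1

Removing 6 increases the component count from 1 to 2, so 6 is a cut vertex.
By contrast removing 5 leaves 1 component; it is not a cut vertex. No other vertex is a cut vertex either.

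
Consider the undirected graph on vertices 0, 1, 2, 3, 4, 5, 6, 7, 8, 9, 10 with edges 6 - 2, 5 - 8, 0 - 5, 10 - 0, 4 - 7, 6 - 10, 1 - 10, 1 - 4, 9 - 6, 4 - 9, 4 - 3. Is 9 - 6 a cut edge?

After removing 9 - 6, the path 9-4-1-10-6 still connects them, so the edge is not a bridge.

No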